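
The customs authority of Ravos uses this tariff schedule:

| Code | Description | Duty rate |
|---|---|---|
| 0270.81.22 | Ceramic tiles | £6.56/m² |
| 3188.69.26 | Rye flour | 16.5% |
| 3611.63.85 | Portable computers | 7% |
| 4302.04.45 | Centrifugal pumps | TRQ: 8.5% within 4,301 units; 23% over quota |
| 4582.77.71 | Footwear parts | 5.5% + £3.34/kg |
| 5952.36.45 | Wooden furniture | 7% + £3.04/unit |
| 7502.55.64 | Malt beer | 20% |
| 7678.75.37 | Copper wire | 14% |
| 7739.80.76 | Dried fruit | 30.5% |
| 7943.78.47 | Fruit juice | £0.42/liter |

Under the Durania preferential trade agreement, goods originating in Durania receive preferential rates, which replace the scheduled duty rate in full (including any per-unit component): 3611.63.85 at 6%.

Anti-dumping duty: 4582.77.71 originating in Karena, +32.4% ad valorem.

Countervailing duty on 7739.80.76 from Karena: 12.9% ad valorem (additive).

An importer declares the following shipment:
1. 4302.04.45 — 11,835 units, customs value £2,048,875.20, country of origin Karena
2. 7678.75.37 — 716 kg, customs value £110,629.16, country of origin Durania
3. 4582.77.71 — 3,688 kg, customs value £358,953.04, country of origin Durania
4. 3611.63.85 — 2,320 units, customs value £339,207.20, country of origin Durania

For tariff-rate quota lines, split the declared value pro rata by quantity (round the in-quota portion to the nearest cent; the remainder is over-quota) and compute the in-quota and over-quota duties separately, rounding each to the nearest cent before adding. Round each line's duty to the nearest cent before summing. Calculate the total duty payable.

Line 1 (4302.04.45, Karena, 11,835 units, £2,048,875.20):
Code 4302.04.45 is under a tariff-rate quota (threshold 4,301 units). In-quota: 4,301 units at 8.5%; over-quota: 7,534 units at 23%.
Pro-rata value split: in-quota = £2,048,875.20 × 4,301/11,835 = £744,589.12; over-quota = £2,048,875.20 − £744,589.12 = £1,304,286.08.
In-quota duty = £744,589.12 × 8.5% = £63,290.08. Over-quota duty = £1,304,286.08 × 23% = £299,985.80.
Line duty = £63,290.08 + £299,985.80 = £363,275.88.
Line 2 (7678.75.37, Durania, 716 kg, £110,629.16):
Base rate for 7678.75.37 is 14%.
Origin Durania is the FTA partner but 7678.75.37 is not on the preference list; base rate stands.
Duty = £110,629.16 × 14% = £15,488.08.
Line 3 (4582.77.71, Durania, 3,688 kg, £358,953.04):
Base rate for 4582.77.71 is 5.5% + £3.34/kg.
Origin Durania is the FTA partner but 4582.77.71 is not on the preference list; base rate stands.
The additional-duty order on 4582.77.71 targets Karena, not Durania; it does not apply.
Duty = £358,953.04 × 5.5% + 3,688 × £3.34 = £32,060.34.
Line 4 (3611.63.85, Durania, 2,320 units, £339,207.20):
Base rate for 3611.63.85 is 7%.
Origin Durania qualifies under the Ravos–Durania agreement and 3611.63.85 is covered: preferential rate 6% applies instead.
Duty = £339,207.20 × 6% = £20,352.43.
Total = £363,275.88 + £15,488.08 + £32,060.34 + £20,352.43 = £431,176.73.

£431,176.73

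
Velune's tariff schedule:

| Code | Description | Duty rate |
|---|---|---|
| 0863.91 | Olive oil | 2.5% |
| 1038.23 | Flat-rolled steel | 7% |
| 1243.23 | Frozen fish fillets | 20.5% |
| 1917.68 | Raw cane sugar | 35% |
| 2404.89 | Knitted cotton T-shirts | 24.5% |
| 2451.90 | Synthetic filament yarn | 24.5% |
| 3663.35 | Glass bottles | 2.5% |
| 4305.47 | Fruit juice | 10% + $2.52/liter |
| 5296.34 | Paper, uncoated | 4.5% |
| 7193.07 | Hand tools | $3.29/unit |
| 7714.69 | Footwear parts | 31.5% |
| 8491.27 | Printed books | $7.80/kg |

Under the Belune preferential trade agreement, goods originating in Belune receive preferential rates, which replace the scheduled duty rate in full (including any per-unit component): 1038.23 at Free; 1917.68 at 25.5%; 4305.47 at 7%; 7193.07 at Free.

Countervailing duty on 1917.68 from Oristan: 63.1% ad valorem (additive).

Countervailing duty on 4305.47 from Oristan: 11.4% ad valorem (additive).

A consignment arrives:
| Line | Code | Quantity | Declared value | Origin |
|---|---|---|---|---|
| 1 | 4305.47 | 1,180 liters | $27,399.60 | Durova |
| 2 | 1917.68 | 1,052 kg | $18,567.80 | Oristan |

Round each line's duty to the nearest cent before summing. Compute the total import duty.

Line 1 (4305.47, Durova, 1,180 liters, $27,399.60):
Base rate for 4305.47 is 10% + $2.52/liter.
4305.47 has an FTA preferential rate, but origin Durova is not Belune; base rate stands.
The additional-duty order on 4305.47 targets Oristan, not Durova; it does not apply.
Duty = $27,399.60 × 10% + 1,180 × $2.52 = $5,713.56.
Line 2 (1917.68, Oristan, 1,052 kg, $18,567.80):
Base rate for 1917.68 is 35%.
1917.68 has an FTA preferential rate, but origin Oristan is not Belune; base rate stands.
Additional duty on 1917.68 from Oristan: +63.1%. Applied ad valorem rate: 35% + 63.1% = 98.1%.
Duty = $18,567.80 × 98.1% = $18,215.01.
Total = $5,713.56 + $18,215.01 = $23,928.57.

$23,928.57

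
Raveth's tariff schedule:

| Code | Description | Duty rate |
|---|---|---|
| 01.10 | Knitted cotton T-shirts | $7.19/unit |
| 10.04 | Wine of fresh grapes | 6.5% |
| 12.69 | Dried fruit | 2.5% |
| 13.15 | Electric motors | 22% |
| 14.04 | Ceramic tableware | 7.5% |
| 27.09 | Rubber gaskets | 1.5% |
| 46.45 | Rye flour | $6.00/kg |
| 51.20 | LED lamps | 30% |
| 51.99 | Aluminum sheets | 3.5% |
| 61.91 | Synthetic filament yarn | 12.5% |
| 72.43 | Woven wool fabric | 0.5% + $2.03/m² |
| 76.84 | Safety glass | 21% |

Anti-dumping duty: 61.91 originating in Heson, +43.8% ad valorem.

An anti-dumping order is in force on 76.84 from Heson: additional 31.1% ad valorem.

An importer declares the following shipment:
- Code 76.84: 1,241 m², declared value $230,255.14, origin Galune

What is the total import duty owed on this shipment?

$48,353.58

Line 1 (76.84, Galune, 1,241 m², $230,255.14):
Base rate for 76.84 is 21%.
The additional-duty order on 76.84 targets Heson, not Galune; it does not apply.
Duty = $230,255.14 × 21% = $48,353.58.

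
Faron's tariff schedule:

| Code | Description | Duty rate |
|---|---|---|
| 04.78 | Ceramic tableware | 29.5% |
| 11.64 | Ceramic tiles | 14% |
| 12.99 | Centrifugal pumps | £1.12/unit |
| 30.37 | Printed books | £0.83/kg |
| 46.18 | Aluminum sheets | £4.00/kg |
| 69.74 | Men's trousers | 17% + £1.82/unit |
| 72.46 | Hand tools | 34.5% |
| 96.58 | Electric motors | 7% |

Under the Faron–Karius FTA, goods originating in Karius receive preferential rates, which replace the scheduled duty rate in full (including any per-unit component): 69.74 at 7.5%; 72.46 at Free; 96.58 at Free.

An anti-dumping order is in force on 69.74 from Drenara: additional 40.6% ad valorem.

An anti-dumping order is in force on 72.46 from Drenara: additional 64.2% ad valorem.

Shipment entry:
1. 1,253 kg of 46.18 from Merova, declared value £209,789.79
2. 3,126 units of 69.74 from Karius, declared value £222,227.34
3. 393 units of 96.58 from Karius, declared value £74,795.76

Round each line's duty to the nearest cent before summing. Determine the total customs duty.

£21,679.05

Line 1 (46.18, Merova, 1,253 kg, £209,789.79):
Base rate for 46.18 is £4.00/kg.
Duty = 1,253 × £4.00 = £5,012.00.
Line 2 (69.74, Karius, 3,126 units, £222,227.34):
Base rate for 69.74 is 17% + £1.82/unit.
Origin Karius qualifies under the Faron–Karius agreement and 69.74 is covered: preferential rate 7.5% applies instead.
The additional-duty order on 69.74 targets Drenara, not Karius; it does not apply.
Duty = £222,227.34 × 7.5% = £16,667.05.
Line 3 (96.58, Karius, 393 units, £74,795.76):
Base rate for 96.58 is 7%.
Origin Karius qualifies under the Faron–Karius agreement and 96.58 is covered: preferential rate Free applies instead.
Duty = £74,795.76 × 0% = £0.00.
Total = £5,012.00 + £16,667.05 + £0.00 = £21,679.05.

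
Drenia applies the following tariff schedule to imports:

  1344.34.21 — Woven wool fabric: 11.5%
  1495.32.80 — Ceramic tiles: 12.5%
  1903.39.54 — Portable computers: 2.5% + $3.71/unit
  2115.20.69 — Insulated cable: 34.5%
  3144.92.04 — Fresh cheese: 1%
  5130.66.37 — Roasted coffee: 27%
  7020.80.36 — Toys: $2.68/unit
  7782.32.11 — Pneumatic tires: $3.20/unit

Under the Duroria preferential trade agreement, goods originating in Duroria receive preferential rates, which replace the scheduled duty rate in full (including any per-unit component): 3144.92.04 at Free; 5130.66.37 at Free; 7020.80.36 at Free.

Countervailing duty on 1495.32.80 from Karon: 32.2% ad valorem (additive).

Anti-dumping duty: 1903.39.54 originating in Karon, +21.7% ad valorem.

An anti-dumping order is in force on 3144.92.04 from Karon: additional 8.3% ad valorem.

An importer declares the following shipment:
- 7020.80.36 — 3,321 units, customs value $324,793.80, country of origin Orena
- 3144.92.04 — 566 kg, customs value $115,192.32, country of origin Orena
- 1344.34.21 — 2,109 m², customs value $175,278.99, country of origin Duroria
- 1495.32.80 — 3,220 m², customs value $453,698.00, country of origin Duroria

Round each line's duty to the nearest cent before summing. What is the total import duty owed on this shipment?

$86,921.53

Line 1 (7020.80.36, Orena, 3,321 units, $324,793.80):
Base rate for 7020.80.36 is $2.68/unit.
7020.80.36 has an FTA preferential rate, but origin Orena is not Duroria; base rate stands.
Duty = 3,321 × $2.68 = $8,900.28.
Line 2 (3144.92.04, Orena, 566 kg, $115,192.32):
Base rate for 3144.92.04 is 1%.
3144.92.04 has an FTA preferential rate, but origin Orena is not Duroria; base rate stands.
The additional-duty order on 3144.92.04 targets Karon, not Orena; it does not apply.
Duty = $115,192.32 × 1% = $1,151.92.
Line 3 (1344.34.21, Duroria, 2,109 m², $175,278.99):
Base rate for 1344.34.21 is 11.5%.
Origin Duroria is the FTA partner but 1344.34.21 is not on the preference list; base rate stands.
Duty = $175,278.99 × 11.5% = $20,157.08.
Line 4 (1495.32.80, Duroria, 3,220 m², $453,698.00):
Base rate for 1495.32.80 is 12.5%.
Origin Duroria is the FTA partner but 1495.32.80 is not on the preference list; base rate stands.
The additional-duty order on 1495.32.80 targets Karon, not Duroria; it does not apply.
Duty = $453,698.00 × 12.5% = $56,712.25.
Total = $8,900.28 + $1,151.92 + $20,157.08 + $56,712.25 = $86,921.53.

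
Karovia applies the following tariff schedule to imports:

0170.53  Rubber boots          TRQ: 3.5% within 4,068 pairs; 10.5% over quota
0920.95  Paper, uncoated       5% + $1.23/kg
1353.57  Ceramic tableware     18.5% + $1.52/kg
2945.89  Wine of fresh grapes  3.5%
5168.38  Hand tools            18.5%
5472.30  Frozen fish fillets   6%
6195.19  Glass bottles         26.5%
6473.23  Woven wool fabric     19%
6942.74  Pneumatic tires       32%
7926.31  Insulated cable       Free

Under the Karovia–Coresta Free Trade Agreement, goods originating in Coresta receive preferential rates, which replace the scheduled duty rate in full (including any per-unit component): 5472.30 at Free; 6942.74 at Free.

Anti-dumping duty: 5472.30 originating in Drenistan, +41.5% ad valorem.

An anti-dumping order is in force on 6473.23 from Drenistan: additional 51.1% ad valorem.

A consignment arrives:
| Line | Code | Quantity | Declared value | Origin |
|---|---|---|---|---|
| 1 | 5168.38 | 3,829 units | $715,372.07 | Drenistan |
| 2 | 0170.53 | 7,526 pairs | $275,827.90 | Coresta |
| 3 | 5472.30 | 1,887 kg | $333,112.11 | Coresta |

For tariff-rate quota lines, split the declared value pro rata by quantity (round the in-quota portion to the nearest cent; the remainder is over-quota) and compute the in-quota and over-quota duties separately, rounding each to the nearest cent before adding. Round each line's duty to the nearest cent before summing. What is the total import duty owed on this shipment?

$150,869.31

Line 1 (5168.38, Drenistan, 3,829 units, $715,372.07):
Base rate for 5168.38 is 18.5%.
Duty = $715,372.07 × 18.5% = $132,343.83.
Line 2 (0170.53, Coresta, 7,526 pairs, $275,827.90):
Code 0170.53 is under a tariff-rate quota (threshold 4,068 pairs). In-quota: 4,068 pairs at 3.5%; over-quota: 3,458 pairs at 10.5%.
Pro-rata value split: in-quota = $275,827.90 × 4,068/7,526 = $149,092.20; over-quota = $275,827.90 − $149,092.20 = $126,735.70.
In-quota duty = $149,092.20 × 3.5% = $5,218.23. Over-quota duty = $126,735.70 × 10.5% = $13,307.25.
Line duty = $5,218.23 + $13,307.25 = $18,525.48.
Line 3 (5472.30, Coresta, 1,887 kg, $333,112.11):
Base rate for 5472.30 is 6%.
Origin Coresta qualifies under the Karovia–Coresta agreement and 5472.30 is covered: preferential rate Free applies instead.
The additional-duty order on 5472.30 targets Drenistan, not Coresta; it does not apply.
Duty = $333,112.11 × 0% = $0.00.
Total = $132,343.83 + $18,525.48 + $0.00 = $150,869.31.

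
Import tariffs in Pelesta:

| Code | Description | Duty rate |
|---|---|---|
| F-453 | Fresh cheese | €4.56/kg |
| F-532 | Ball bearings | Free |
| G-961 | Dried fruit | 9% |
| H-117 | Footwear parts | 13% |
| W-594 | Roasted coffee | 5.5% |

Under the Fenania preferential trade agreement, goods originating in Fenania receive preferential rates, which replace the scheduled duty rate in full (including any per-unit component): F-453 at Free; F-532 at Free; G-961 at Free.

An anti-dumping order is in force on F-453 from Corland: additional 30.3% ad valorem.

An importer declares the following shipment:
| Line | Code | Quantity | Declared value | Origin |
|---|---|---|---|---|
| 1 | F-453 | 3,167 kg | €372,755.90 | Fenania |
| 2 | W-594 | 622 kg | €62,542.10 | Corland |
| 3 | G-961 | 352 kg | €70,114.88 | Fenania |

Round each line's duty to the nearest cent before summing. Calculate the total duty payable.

€3,439.82

Line 1 (F-453, Fenania, 3,167 kg, €372,755.90):
Base rate for F-453 is €4.56/kg.
Origin Fenania qualifies under the Pelesta–Fenania agreement and F-453 is covered: preferential rate Free applies instead.
The additional-duty order on F-453 targets Corland, not Fenania; it does not apply.
Duty = €372,755.90 × 0% = €0.00.
Line 2 (W-594, Corland, 622 kg, €62,542.10):
Base rate for W-594 is 5.5%.
Duty = €62,542.10 × 5.5% = €3,439.82.
Line 3 (G-961, Fenania, 352 kg, €70,114.88):
Base rate for G-961 is 9%.
Origin Fenania qualifies under the Pelesta–Fenania agreement and G-961 is covered: preferential rate Free applies instead.
Duty = €70,114.88 × 0% = €0.00.
Total = €0.00 + €3,439.82 + €0.00 = €3,439.82.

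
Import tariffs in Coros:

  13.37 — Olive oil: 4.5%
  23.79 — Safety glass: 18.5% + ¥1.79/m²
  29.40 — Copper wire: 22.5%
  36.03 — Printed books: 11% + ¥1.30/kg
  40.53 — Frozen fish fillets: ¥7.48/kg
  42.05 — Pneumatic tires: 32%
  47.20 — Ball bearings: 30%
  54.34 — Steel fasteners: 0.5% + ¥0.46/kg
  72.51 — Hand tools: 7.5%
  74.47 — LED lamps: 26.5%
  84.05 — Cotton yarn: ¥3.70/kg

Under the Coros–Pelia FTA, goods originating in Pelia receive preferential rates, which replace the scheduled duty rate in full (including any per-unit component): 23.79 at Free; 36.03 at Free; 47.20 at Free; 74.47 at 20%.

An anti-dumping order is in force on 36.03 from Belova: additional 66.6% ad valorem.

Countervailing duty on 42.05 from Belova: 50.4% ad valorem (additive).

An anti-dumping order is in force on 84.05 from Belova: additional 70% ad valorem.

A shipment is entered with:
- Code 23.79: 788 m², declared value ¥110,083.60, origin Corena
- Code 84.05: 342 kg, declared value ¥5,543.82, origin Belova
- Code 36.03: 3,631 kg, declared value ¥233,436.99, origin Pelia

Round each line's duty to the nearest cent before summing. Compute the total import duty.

Line 1 (23.79, Corena, 788 m², ¥110,083.60):
Base rate for 23.79 is 18.5% + ¥1.79/m².
23.79 has an FTA preferential rate, but origin Corena is not Pelia; base rate stands.
Duty = ¥110,083.60 × 18.5% + 788 × ¥1.79 = ¥21,775.99.
Line 2 (84.05, Belova, 342 kg, ¥5,543.82):
Base rate for 84.05 is ¥3.70/kg.
Additional duty on 84.05 from Belova: +70% ad valorem. Applied ad valorem rate = 70%.
Duty = ¥5,543.82 × 70% + 342 × ¥3.70 = ¥5,146.07.
Line 3 (36.03, Pelia, 3,631 kg, ¥233,436.99):
Base rate for 36.03 is 11% + ¥1.30/kg.
Origin Pelia qualifies under the Coros–Pelia agreement and 36.03 is covered: preferential rate Free applies instead.
The additional-duty order on 36.03 targets Belova, not Pelia; it does not apply.
Duty = ¥233,436.99 × 0% = ¥0.00.
Total = ¥21,775.99 + ¥5,146.07 + ¥0.00 = ¥26,922.06.

¥26,922.06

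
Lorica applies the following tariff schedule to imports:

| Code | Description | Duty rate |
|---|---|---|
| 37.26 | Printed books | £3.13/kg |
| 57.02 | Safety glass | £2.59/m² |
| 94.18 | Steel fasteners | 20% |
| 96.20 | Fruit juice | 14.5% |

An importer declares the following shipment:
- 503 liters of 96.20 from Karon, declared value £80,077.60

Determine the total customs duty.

Line 1 (96.20, Karon, 503 liters, £80,077.60):
Base rate for 96.20 is 14.5%.
Duty = £80,077.60 × 14.5% = £11,611.25.

£11,611.25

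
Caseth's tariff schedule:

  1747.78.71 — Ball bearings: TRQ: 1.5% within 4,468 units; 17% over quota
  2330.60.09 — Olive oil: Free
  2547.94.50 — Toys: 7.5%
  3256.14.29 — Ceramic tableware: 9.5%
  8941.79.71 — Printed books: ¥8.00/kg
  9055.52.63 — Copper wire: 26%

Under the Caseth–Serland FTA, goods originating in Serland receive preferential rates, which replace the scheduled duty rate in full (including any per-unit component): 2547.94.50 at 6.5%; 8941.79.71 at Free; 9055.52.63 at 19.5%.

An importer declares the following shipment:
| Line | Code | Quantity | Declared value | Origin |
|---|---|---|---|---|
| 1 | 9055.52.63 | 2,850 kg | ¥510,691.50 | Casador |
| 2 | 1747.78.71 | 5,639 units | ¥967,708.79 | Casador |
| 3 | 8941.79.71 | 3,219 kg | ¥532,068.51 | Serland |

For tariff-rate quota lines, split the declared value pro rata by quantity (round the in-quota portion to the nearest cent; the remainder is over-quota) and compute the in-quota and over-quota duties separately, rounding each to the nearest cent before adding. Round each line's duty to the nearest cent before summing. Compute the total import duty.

¥178,443.49

Line 1 (9055.52.63, Casador, 2,850 kg, ¥510,691.50):
Base rate for 9055.52.63 is 26%.
9055.52.63 has an FTA preferential rate, but origin Casador is not Serland; base rate stands.
Duty = ¥510,691.50 × 26% = ¥132,779.79.
Line 2 (1747.78.71, Casador, 5,639 units, ¥967,708.79):
Code 1747.78.71 is under a tariff-rate quota (threshold 4,468 units). In-quota: 4,468 units at 1.5%; over-quota: 1,171 units at 17%.
Pro-rata value split: in-quota = ¥967,708.79 × 4,468/5,639 = ¥766,753.48; over-quota = ¥967,708.79 − ¥766,753.48 = ¥200,955.31.
In-quota duty = ¥766,753.48 × 1.5% = ¥11,501.30. Over-quota duty = ¥200,955.31 × 17% = ¥34,162.40.
Line duty = ¥11,501.30 + ¥34,162.40 = ¥45,663.70.
Line 3 (8941.79.71, Serland, 3,219 kg, ¥532,068.51):
Base rate for 8941.79.71 is ¥8.00/kg.
Origin Serland qualifies under the Caseth–Serland agreement and 8941.79.71 is covered: preferential rate Free applies instead.
Duty = ¥532,068.51 × 0% = ¥0.00.
Total = ¥132,779.79 + ¥45,663.70 + ¥0.00 = ¥178,443.49.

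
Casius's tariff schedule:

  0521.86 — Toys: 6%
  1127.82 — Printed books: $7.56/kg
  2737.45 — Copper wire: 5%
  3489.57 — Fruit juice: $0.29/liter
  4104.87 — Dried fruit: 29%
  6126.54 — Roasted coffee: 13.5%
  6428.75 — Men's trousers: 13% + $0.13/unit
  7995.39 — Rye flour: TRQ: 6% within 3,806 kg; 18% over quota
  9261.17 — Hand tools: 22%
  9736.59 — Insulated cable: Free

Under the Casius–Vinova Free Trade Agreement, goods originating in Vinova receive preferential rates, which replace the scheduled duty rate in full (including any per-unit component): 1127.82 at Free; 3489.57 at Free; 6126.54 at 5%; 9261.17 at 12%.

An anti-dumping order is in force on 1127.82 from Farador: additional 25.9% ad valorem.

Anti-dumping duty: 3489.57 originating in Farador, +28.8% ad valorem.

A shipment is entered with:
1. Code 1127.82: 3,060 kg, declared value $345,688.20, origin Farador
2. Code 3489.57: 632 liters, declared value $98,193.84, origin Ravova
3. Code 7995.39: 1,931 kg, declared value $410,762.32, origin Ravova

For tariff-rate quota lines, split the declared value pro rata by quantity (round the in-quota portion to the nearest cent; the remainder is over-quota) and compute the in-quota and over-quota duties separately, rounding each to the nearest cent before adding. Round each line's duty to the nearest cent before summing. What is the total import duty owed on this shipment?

Line 1 (1127.82, Farador, 3,060 kg, $345,688.20):
Base rate for 1127.82 is $7.56/kg.
1127.82 has an FTA preferential rate, but origin Farador is not Vinova; base rate stands.
Additional duty on 1127.82 from Farador: +25.9% ad valorem. Applied ad valorem rate = 25.9%.
Duty = $345,688.20 × 25.9% + 3,060 × $7.56 = $112,666.84.
Line 2 (3489.57, Ravova, 632 liters, $98,193.84):
Base rate for 3489.57 is $0.29/liter.
3489.57 has an FTA preferential rate, but origin Ravova is not Vinova; base rate stands.
The additional-duty order on 3489.57 targets Farador, not Ravova; it does not apply.
Duty = 632 × $0.29 = $183.28.
Line 3 (7995.39, Ravova, 1,931 kg, $410,762.32):
Code 7995.39 is under a tariff-rate quota (threshold 3,806 kg). Quantity 1,931 kg is within the quota, so the in-quota rate 6% applies to the full value.
Duty = $410,762.32 × 6% = $24,645.74.
Total = $112,666.84 + $183.28 + $24,645.74 = $137,495.86.

$137,495.86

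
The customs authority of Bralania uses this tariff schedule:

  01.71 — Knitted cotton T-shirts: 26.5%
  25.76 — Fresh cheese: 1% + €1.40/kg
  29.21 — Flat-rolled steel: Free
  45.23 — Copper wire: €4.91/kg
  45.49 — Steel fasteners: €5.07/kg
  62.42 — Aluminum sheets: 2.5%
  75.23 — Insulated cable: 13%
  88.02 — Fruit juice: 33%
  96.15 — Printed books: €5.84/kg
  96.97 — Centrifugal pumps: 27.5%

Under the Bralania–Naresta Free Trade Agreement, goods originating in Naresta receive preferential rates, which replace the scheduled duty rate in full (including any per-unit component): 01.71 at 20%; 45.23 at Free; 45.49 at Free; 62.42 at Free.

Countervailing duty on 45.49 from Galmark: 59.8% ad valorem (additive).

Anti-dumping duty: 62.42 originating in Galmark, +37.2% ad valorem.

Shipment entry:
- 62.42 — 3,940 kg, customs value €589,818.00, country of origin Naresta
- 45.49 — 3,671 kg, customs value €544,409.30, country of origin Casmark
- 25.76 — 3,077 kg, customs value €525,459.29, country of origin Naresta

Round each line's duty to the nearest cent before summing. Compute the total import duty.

€28,174.36

Line 1 (62.42, Naresta, 3,940 kg, €589,818.00):
Base rate for 62.42 is 2.5%.
Origin Naresta qualifies under the Bralania–Naresta agreement and 62.42 is covered: preferential rate Free applies instead.
The additional-duty order on 62.42 targets Galmark, not Naresta; it does not apply.
Duty = €589,818.00 × 0% = €0.00.
Line 2 (45.49, Casmark, 3,671 kg, €544,409.30):
Base rate for 45.49 is €5.07/kg.
45.49 has an FTA preferential rate, but origin Casmark is not Naresta; base rate stands.
The additional-duty order on 45.49 targets Galmark, not Casmark; it does not apply.
Duty = 3,671 × €5.07 = €18,611.97.
Line 3 (25.76, Naresta, 3,077 kg, €525,459.29):
Base rate for 25.76 is 1% + €1.40/kg.
Origin Naresta is the FTA partner but 25.76 is not on the preference list; base rate stands.
Duty = €525,459.29 × 1% + 3,077 × €1.40 = €9,562.39.
Total = €0.00 + €18,611.97 + €9,562.39 = €28,174.36.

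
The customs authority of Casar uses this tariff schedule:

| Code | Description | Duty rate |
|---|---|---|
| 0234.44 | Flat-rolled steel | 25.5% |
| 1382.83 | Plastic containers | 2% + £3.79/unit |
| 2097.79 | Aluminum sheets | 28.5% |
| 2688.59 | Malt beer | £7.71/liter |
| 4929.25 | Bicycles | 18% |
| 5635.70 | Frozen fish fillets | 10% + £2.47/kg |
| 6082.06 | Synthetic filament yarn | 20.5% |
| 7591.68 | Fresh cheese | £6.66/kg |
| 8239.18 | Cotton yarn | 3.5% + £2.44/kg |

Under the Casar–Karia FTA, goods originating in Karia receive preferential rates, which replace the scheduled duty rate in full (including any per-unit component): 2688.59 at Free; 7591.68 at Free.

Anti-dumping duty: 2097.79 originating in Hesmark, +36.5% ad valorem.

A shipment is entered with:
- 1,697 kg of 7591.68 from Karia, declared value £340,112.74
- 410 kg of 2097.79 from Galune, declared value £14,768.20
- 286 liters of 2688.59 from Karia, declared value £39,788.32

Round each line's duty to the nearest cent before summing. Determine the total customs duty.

Line 1 (7591.68, Karia, 1,697 kg, £340,112.74):
Base rate for 7591.68 is £6.66/kg.
Origin Karia qualifies under the Casar–Karia agreement and 7591.68 is covered: preferential rate Free applies instead.
Duty = £340,112.74 × 0% = £0.00.
Line 2 (2097.79, Galune, 410 kg, £14,768.20):
Base rate for 2097.79 is 28.5%.
The additional-duty order on 2097.79 targets Hesmark, not Galune; it does not apply.
Duty = £14,768.20 × 28.5% = £4,208.94.
Line 3 (2688.59, Karia, 286 liters, £39,788.32):
Base rate for 2688.59 is £7.71/liter.
Origin Karia qualifies under the Casar–Karia agreement and 2688.59 is covered: preferential rate Free applies instead.
Duty = £39,788.32 × 0% = £0.00.
Total = £0.00 + £4,208.94 + £0.00 = £4,208.94.

£4,208.94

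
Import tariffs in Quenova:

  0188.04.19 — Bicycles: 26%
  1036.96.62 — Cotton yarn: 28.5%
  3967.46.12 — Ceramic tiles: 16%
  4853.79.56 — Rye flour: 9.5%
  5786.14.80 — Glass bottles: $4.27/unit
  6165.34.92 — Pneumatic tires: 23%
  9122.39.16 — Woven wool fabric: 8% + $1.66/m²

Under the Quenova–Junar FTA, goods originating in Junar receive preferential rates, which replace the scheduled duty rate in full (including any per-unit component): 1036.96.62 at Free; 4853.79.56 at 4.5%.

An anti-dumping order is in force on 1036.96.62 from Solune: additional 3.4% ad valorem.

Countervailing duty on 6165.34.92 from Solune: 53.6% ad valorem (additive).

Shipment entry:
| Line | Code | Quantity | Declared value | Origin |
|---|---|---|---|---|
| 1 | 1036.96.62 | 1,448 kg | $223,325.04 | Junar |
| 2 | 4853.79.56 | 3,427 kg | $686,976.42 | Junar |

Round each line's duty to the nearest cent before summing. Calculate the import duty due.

Line 1 (1036.96.62, Junar, 1,448 kg, $223,325.04):
Base rate for 1036.96.62 is 28.5%.
Origin Junar qualifies under the Quenova–Junar agreement and 1036.96.62 is covered: preferential rate Free applies instead.
The additional-duty order on 1036.96.62 targets Solune, not Junar; it does not apply.
Duty = $223,325.04 × 0% = $0.00.
Line 2 (4853.79.56, Junar, 3,427 kg, $686,976.42):
Base rate for 4853.79.56 is 9.5%.
Origin Junar qualifies under the Quenova–Junar agreement and 4853.79.56 is covered: preferential rate 4.5% applies instead.
Duty = $686,976.42 × 4.5% = $30,913.94.
Total = $0.00 + $30,913.94 = $30,913.94.

$30,913.94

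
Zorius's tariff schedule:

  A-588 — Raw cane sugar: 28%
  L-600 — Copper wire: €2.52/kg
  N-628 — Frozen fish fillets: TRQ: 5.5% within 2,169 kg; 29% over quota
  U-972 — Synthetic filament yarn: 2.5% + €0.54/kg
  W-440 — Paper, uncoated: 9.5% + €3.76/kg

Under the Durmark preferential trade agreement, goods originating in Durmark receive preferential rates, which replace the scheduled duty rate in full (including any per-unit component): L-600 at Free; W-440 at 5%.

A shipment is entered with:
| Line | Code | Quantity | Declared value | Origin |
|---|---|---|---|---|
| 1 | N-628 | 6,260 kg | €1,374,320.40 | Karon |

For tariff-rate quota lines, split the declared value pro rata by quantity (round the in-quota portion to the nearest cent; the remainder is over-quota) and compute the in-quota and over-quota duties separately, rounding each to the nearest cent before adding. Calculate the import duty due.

Line 1 (N-628, Karon, 6,260 kg, €1,374,320.40):
Code N-628 is under a tariff-rate quota (threshold 2,169 kg). In-quota: 2,169 kg at 5.5%; over-quota: 4,091 kg at 29%.
Pro-rata value split: in-quota = €1,374,320.40 × 2,169/6,260 = €476,182.26; over-quota = €1,374,320.40 − €476,182.26 = €898,138.14.
In-quota duty = €476,182.26 × 5.5% = €26,190.02. Over-quota duty = €898,138.14 × 29% = €260,460.06.
Line duty = €26,190.02 + €260,460.06 = €286,650.08.

€286,650.08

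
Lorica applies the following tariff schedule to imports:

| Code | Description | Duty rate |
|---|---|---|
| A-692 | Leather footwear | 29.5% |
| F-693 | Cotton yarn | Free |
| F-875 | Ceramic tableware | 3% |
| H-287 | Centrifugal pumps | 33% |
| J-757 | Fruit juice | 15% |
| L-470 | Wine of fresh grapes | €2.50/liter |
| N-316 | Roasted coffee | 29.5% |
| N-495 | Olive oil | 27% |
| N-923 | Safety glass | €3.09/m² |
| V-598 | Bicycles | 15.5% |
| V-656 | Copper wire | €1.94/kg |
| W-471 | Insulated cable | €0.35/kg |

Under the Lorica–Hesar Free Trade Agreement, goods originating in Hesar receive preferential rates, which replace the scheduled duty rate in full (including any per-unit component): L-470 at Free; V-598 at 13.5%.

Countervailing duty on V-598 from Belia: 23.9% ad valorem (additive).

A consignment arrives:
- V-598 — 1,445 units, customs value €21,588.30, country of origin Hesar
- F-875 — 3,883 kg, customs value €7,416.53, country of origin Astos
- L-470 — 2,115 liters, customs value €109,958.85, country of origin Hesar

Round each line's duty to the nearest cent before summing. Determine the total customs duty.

Line 1 (V-598, Hesar, 1,445 units, €21,588.30):
Base rate for V-598 is 15.5%.
Origin Hesar qualifies under the Lorica–Hesar agreement and V-598 is covered: preferential rate 13.5% applies instead.
The additional-duty order on V-598 targets Belia, not Hesar; it does not apply.
Duty = €21,588.30 × 13.5% = €2,914.42.
Line 2 (F-875, Astos, 3,883 kg, €7,416.53):
Base rate for F-875 is 3%.
Duty = €7,416.53 × 3% = €222.50.
Line 3 (L-470, Hesar, 2,115 liters, €109,958.85):
Base rate for L-470 is €2.50/liter.
Origin Hesar qualifies under the Lorica–Hesar agreement and L-470 is covered: preferential rate Free applies instead.
Duty = €109,958.85 × 0% = €0.00.
Total = €2,914.42 + €222.50 + €0.00 = €3,136.92.

€3,136.92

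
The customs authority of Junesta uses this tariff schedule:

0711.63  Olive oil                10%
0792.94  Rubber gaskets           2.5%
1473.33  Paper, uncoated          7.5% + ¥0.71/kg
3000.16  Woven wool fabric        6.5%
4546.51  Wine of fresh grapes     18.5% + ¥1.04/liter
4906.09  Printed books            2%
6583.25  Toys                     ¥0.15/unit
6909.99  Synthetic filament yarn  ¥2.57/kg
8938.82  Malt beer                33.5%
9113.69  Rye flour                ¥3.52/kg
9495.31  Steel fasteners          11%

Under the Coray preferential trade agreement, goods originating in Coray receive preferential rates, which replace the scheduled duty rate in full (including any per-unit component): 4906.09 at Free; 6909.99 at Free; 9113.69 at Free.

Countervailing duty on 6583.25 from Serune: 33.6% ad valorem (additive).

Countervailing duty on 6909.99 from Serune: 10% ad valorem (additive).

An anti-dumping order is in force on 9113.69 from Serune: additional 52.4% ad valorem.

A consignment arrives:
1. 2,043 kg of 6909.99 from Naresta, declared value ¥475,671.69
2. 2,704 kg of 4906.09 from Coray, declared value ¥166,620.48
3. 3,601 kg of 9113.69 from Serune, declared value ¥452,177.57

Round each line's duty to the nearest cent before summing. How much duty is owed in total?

Line 1 (6909.99, Naresta, 2,043 kg, ¥475,671.69):
Base rate for 6909.99 is ¥2.57/kg.
6909.99 has an FTA preferential rate, but origin Naresta is not Coray; base rate stands.
The additional-duty order on 6909.99 targets Serune, not Naresta; it does not apply.
Duty = 2,043 × ¥2.57 = ¥5,250.51.
Line 2 (4906.09, Coray, 2,704 kg, ¥166,620.48):
Base rate for 4906.09 is 2%.
Origin Coray qualifies under the Junesta–Coray agreement and 4906.09 is covered: preferential rate Free applies instead.
Duty = ¥166,620.48 × 0% = ¥0.00.
Line 3 (9113.69, Serune, 3,601 kg, ¥452,177.57):
Base rate for 9113.69 is ¥3.52/kg.
9113.69 has an FTA preferential rate, but origin Serune is not Coray; base rate stands.
Additional duty on 9113.69 from Serune: +52.4% ad valorem. Applied ad valorem rate = 52.4%.
Duty = ¥452,177.57 × 52.4% + 3,601 × ¥3.52 = ¥249,616.57.
Total = ¥5,250.51 + ¥0.00 + ¥249,616.57 = ¥254,867.08.

¥254,867.08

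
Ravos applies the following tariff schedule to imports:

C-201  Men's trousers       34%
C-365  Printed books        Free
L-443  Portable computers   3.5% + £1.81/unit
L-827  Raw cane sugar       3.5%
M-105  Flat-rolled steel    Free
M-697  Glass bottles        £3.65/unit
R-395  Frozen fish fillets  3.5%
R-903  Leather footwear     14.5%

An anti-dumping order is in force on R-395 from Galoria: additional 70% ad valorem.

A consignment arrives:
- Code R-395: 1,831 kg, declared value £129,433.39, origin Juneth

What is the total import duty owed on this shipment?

£4,530.17

Line 1 (R-395, Juneth, 1,831 kg, £129,433.39):
Base rate for R-395 is 3.5%.
The additional-duty order on R-395 targets Galoria, not Juneth; it does not apply.
Duty = £129,433.39 × 3.5% = £4,530.17.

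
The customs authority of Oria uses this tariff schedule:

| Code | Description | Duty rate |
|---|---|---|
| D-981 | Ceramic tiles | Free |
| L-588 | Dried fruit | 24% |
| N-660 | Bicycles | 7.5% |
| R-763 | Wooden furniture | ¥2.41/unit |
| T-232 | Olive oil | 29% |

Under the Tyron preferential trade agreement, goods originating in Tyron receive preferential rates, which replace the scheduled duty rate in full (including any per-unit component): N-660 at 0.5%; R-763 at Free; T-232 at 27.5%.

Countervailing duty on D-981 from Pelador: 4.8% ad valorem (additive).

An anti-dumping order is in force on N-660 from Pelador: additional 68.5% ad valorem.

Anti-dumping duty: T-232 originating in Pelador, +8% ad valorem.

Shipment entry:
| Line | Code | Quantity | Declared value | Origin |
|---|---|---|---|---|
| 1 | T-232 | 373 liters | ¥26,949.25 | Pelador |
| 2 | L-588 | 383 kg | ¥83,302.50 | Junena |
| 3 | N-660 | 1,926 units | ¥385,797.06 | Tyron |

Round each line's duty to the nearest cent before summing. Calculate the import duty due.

¥31,892.81

Line 1 (T-232, Pelador, 373 liters, ¥26,949.25):
Base rate for T-232 is 29%.
T-232 has an FTA preferential rate, but origin Pelador is not Tyron; base rate stands.
Additional duty on T-232 from Pelador: +8%. Applied ad valorem rate: 29% + 8% = 37%.
Duty = ¥26,949.25 × 37% = ¥9,971.22.
Line 2 (L-588, Junena, 383 kg, ¥83,302.50):
Base rate for L-588 is 24%.
Duty = ¥83,302.50 × 24% = ¥19,992.60.
Line 3 (N-660, Tyron, 1,926 units, ¥385,797.06):
Base rate for N-660 is 7.5%.
Origin Tyron qualifies under the Oria–Tyron agreement and N-660 is covered: preferential rate 0.5% applies instead.
The additional-duty order on N-660 targets Pelador, not Tyron; it does not apply.
Duty = ¥385,797.06 × 0.5% = ¥1,928.99.
Total = ¥9,971.22 + ¥19,992.60 + ¥1,928.99 = ¥31,892.81.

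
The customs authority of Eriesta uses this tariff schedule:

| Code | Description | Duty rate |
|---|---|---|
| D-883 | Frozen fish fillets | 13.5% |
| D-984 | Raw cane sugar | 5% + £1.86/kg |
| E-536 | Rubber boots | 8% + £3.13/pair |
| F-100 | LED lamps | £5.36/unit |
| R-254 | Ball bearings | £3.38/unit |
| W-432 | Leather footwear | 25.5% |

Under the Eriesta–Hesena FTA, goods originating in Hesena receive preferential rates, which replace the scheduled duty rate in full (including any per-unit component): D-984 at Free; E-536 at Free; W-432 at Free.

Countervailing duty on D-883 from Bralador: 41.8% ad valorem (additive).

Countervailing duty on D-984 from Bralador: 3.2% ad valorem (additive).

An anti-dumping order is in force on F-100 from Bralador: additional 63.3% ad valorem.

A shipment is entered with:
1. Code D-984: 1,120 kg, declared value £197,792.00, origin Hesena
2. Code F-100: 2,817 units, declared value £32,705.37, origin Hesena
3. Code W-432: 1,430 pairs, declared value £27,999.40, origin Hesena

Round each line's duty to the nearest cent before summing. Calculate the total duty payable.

Line 1 (D-984, Hesena, 1,120 kg, £197,792.00):
Base rate for D-984 is 5% + £1.86/kg.
Origin Hesena qualifies under the Eriesta–Hesena agreement and D-984 is covered: preferential rate Free applies instead.
The additional-duty order on D-984 targets Bralador, not Hesena; it does not apply.
Duty = £197,792.00 × 0% = £0.00.
Line 2 (F-100, Hesena, 2,817 units, £32,705.37):
Base rate for F-100 is £5.36/unit.
Origin Hesena is the FTA partner but F-100 is not on the preference list; base rate stands.
The additional-duty order on F-100 targets Bralador, not Hesena; it does not apply.
Duty = 2,817 × £5.36 = £15,099.12.
Line 3 (W-432, Hesena, 1,430 pairs, £27,999.40):
Base rate for W-432 is 25.5%.
Origin Hesena qualifies under the Eriesta–Hesena agreement and W-432 is covered: preferential rate Free applies instead.
Duty = £27,999.40 × 0% = £0.00.
Total = £0.00 + £15,099.12 + £0.00 = £15,099.12.

£15,099.12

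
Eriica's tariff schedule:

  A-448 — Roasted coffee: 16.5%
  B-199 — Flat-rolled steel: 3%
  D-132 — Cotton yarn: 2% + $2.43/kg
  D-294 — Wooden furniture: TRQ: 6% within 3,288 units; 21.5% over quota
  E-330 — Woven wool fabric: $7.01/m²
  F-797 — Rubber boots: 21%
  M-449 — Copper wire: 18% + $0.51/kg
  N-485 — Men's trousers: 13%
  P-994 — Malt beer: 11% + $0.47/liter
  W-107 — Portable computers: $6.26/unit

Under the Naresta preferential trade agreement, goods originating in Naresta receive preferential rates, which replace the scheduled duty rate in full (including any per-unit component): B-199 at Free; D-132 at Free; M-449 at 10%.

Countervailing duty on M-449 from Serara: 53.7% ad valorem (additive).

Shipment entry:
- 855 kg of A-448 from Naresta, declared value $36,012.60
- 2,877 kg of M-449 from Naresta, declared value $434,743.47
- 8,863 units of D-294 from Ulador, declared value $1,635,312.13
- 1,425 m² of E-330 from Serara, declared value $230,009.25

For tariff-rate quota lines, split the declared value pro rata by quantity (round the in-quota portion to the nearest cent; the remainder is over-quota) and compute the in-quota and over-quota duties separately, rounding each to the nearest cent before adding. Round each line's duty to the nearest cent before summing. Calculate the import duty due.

Line 1 (A-448, Naresta, 855 kg, $36,012.60):
Base rate for A-448 is 16.5%.
Origin Naresta is the FTA partner but A-448 is not on the preference list; base rate stands.
Duty = $36,012.60 × 16.5% = $5,942.08.
Line 2 (M-449, Naresta, 2,877 kg, $434,743.47):
Base rate for M-449 is 18% + $0.51/kg.
Origin Naresta qualifies under the Eriica–Naresta agreement and M-449 is covered: preferential rate 10% applies instead.
The additional-duty order on M-449 targets Serara, not Naresta; it does not apply.
Duty = $434,743.47 × 10% = $43,474.35.
Line 3 (D-294, Ulador, 8,863 units, $1,635,312.13):
Code D-294 is under a tariff-rate quota (threshold 3,288 units). In-quota: 3,288 units at 6%; over-quota: 5,575 units at 21.5%.
Pro-rata value split: in-quota = $1,635,312.13 × 3,288/8,863 = $606,668.88; over-quota = $1,635,312.13 − $606,668.88 = $1,028,643.25.
In-quota duty = $606,668.88 × 6% = $36,400.13. Over-quota duty = $1,028,643.25 × 21.5% = $221,158.30.
Line duty = $36,400.13 + $221,158.30 = $257,558.43.
Line 4 (E-330, Serara, 1,425 m², $230,009.25):
Base rate for E-330 is $7.01/m².
Duty = 1,425 × $7.01 = $9,989.25.
Total = $5,942.08 + $43,474.35 + $257,558.43 + $9,989.25 = $316,964.11.

$316,964.11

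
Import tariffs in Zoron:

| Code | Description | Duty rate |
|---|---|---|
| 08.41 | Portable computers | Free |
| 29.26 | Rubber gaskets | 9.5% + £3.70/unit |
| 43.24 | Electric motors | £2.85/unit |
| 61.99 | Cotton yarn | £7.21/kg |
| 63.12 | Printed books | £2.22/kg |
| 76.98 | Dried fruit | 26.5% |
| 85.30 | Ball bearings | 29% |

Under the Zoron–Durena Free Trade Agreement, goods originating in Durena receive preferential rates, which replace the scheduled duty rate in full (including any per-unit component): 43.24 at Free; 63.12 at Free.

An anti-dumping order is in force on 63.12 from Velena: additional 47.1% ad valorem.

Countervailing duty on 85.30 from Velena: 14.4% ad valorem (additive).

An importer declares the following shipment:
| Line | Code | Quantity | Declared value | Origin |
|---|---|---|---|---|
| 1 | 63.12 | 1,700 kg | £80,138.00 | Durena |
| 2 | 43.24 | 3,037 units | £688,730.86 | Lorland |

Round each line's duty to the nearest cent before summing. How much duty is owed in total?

£8,655.45

Line 1 (63.12, Durena, 1,700 kg, £80,138.00):
Base rate for 63.12 is £2.22/kg.
Origin Durena qualifies under the Zoron–Durena agreement and 63.12 is covered: preferential rate Free applies instead.
The additional-duty order on 63.12 targets Velena, not Durena; it does not apply.
Duty = £80,138.00 × 0% = £0.00.
Line 2 (43.24, Lorland, 3,037 units, £688,730.86):
Base rate for 43.24 is £2.85/unit.
43.24 has an FTA preferential rate, but origin Lorland is not Durena; base rate stands.
Duty = 3,037 × £2.85 = £8,655.45.
Total = £0.00 + £8,655.45 = £8,655.45.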